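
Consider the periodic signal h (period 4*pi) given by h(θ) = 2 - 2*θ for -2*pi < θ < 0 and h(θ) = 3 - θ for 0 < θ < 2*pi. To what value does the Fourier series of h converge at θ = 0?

At θ = 0 the one-sided limits are h(0^-) = 2 and h(0^+) = 3.
By Dirichlet's theorem the series converges to their average, [(2) + (3)]/2 = 5/2.

5/2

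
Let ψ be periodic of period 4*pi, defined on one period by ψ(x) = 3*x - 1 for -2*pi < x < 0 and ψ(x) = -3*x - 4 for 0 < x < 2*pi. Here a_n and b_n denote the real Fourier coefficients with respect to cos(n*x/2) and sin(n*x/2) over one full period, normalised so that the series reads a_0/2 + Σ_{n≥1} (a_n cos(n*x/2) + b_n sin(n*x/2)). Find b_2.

b_2 = (1/(2*pi)) ∫_{-2*pi}^{2*pi} ψ(x) sin(x) dx.
Split the integral at the breakpoints.
Integrating by parts (boundary term plus one more integral), an antiderivative of (3*x - 1) sin(x) is -3*x*cos(x) + 3*sin(x) + cos(x); evaluating from -2*pi to 0: ∫_{-2*pi}^{0} (3*x - 1) sin(x) dx = (1) - (1 + 6*pi) = -6*pi.
Integrating by parts (boundary term plus one more integral), an antiderivative of (-3*x - 4) sin(x) is 3*x*cos(x) - 3*sin(x) + 4*cos(x); evaluating from 0 to 2*pi: ∫_{0}^{2*pi} (-3*x - 4) sin(x) dx = (4 + 6*pi) - (4) = 6*pi.
Summing the pieces and multiplying by (1/(2*pi)) gives b_2 = 0.

0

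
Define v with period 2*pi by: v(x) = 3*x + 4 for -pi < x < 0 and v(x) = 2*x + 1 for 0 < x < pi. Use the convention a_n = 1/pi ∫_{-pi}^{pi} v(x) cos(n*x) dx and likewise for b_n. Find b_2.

b_2 = 1/pi ∫_{-pi}^{pi} v(x) sin(2*x) dx.
Split the integral at the breakpoints.
Integrating by parts (boundary term plus one more integral), an antiderivative of (3*x + 4) sin(2*x) is -3*x*cos(2*x)/2 + 3*sin(2*x)/4 - 2*cos(2*x); evaluating from -pi to 0: ∫_{-pi}^{0} (3*x + 4) sin(2*x) dx = (-2) - (-2 + 3*pi/2) = -3*pi/2.
Integrating by parts (boundary term plus one more integral), an antiderivative of (2*x + 1) sin(2*x) is -x*cos(2*x) + sin(2*x)/2 - cos(2*x)/2; evaluating from 0 to pi: ∫_{0}^{pi} (2*x + 1) sin(2*x) dx = (-pi - 1/2) - (-1/2) = -pi.
Summing the pieces and multiplying by (1/pi) gives b_2 = -5/2.

-5/2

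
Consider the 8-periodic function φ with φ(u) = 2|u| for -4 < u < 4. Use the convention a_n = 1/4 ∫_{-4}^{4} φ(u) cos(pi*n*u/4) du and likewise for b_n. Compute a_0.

a_0 = 1/4 ∫_{-4}^{4} φ(u) du = 1/4 · (32) = 8.

8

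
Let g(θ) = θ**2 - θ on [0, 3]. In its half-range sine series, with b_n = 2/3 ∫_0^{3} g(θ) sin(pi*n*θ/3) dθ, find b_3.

b_3 = 2/3 ∫_0^{3} (θ**2 - θ) sin(pi*θ) dθ.
Integrating by parts twice (tabular method), an antiderivative of (θ**2 - θ) sin(pi*θ) is -θ**2*cos(pi*θ)/pi + 2*θ*sin(pi*θ)/pi**2 + θ*cos(pi*θ)/pi - sin(pi*θ)/pi**2 + 2*cos(pi*θ)/pi**3; evaluating from 0 to 3: ∫_{0}^{3} (θ**2 - θ) sin(pi*θ) dθ = (-2/pi**3 + 6/pi) - (2/pi**3) = -4/pi**3 + 6/pi.
Hence b_3 = (2/3)·(-4/pi**3 + 6/pi) = -8/(3*pi**3) + 4/pi.

-8/(3*pi**3) + 4/pi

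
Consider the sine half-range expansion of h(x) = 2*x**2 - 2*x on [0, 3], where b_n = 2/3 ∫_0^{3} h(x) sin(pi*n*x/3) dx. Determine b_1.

b_1 = 2/3 ∫_0^{3} (2*x**2 - 2*x) sin(pi*x/3) dx.
Integrating by parts twice (tabular method), an antiderivative of (2*x**2 - 2*x) sin(pi*x/3) is -6*x**2*cos(pi*x/3)/pi + 36*x*sin(pi*x/3)/pi**2 + 6*x*cos(pi*x/3)/pi - 18*sin(pi*x/3)/pi**2 + 108*cos(pi*x/3)/pi**3; evaluating from 0 to 3: ∫_{0}^{3} (2*x**2 - 2*x) sin(pi*x/3) dx = (-108/pi**3 + 36/pi) - (108/pi**3) = -216/pi**3 + 36/pi.
Hence b_1 = (2/3)·(-216/pi**3 + 36/pi) = -144/pi**3 + 24/pi.

-144/pi**3 + 24/pi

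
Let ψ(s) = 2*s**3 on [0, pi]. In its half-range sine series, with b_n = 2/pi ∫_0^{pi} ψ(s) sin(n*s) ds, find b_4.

b_4 = 2/pi ∫_0^{pi} (2*s**3) sin(4*s) ds.
Integrating by parts three times (tabular method), an antiderivative of (2*s**3) sin(4*s) is -s**3*cos(4*s)/2 + 3*s**2*sin(4*s)/8 + 3*s*cos(4*s)/16 - 3*sin(4*s)/64; evaluating from 0 to pi: ∫_{0}^{pi} (2*s**3) sin(4*s) ds = (pi*(3 - 8*pi**2)/16) - (0) = pi*(3 - 8*pi**2)/16.
Hence b_4 = (2/pi)·(pi*(3 - 8*pi**2)/16) = 3/8 - pi**2.

3/8 - pi**2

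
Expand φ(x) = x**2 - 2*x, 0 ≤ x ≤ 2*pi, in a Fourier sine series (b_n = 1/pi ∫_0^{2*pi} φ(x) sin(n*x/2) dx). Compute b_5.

8*(-25*pi - 4 + 25*pi**2)/(125*pi)

b_5 = 1/pi ∫_0^{2*pi} (x**2 - 2*x) sin(5*x/2) dx.
Integrating by parts twice (tabular method), an antiderivative of (x**2 - 2*x) sin(5*x/2) is -2*x**2*cos(5*x/2)/5 + 8*x*sin(5*x/2)/25 + 4*x*cos(5*x/2)/5 - 8*sin(5*x/2)/25 + 16*cos(5*x/2)/125; evaluating from 0 to 2*pi: ∫_{0}^{2*pi} (x**2 - 2*x) sin(5*x/2) dx = (-8*pi/5 - 16/125 + 8*pi**2/5) - (16/125) = -8*pi/5 - 32/125 + 8*pi**2/5.
Hence b_5 = (1/pi)·(-8*pi/5 - 32/125 + 8*pi**2/5) = 8*(-25*pi - 4 + 25*pi**2)/(125*pi).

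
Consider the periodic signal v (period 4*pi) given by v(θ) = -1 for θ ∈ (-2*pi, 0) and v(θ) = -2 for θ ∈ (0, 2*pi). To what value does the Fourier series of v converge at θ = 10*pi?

-3/2

θ = 10*pi differs from θ = 2*pi by 2 full period(s), and the series is 4*pi-periodic.
At θ = 2*pi the one-sided limits are v(2*pi^-) = -2 and v(2*pi^+) = -1.
By Dirichlet's theorem the series converges to their average, [(-2) + (-1)]/2 = -3/2.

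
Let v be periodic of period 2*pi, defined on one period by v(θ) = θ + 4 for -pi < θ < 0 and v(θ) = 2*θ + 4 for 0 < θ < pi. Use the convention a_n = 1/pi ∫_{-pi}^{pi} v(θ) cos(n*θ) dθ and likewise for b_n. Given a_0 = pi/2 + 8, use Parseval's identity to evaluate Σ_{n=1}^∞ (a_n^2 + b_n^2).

37*pi**2/24

Parseval: a_0^2/2 + Σ_{n≥1} (a_n^2+b_n^2) = 1/pi ∫_{-pi}^{pi} v(θ)^2 dθ = 4*pi + 5*pi**2/3 + 32.
Subtract a_0^2/2 = (pi + 16)**2/8: Σ (a_n^2+b_n^2) = 37*pi**2/24.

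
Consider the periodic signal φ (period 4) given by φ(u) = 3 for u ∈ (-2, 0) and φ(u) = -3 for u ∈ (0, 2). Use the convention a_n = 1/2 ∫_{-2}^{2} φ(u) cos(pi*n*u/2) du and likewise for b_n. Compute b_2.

0

b_2 = 1/2 ∫_{-2}^{2} φ(u) sin(pi*u) du.
φ is odd and sin(pi*u) is odd, so the integrand is even and b_2 = ∫_0^{2} φ(u) sin(pi*u) du.
Directly, an antiderivative of (-3) sin(pi*u) is 3*cos(pi*u)/pi; evaluating from 0 to 2: ∫_{0}^{2} (-3) sin(pi*u) du = (3/pi) - (3/pi) = 0.
Hence b_2 = 0.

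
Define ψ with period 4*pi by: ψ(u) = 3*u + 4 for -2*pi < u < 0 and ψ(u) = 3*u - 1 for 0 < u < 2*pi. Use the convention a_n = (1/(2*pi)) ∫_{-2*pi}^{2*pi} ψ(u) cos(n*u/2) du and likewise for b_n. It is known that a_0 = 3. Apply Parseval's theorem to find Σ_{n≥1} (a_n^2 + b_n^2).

-30*pi + 25/2 + 24*pi**2

Parseval: a_0^2/2 + Σ_{n≥1} (a_n^2+b_n^2) = (1/(2*pi)) ∫_{-2*pi}^{2*pi} ψ(u)^2 du = -30*pi + 17 + 24*pi**2.
Subtract a_0^2/2 = 9/2: Σ (a_n^2+b_n^2) = -30*pi + 25/2 + 24*pi**2.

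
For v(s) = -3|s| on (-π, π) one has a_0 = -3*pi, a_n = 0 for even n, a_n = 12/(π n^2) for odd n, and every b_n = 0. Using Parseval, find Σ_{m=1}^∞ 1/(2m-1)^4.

pi**4/96

Parseval: a_0^2/2 + Σ a_n^2 = (1/π) ∫_{-π}^{π} v(s)^2 ds = 6*pi**2.
Subtract a_0^2/2 = 9*pi**2/2: Σ a_n^2 = 3*pi**2/2.
Only odd n contribute, with a_n^2 = 144/(π^2 n^4), so Σ_{m≥1} 1/(2m-1)^4 = π^2·(3*pi**2/2)/144 = pi**4/96.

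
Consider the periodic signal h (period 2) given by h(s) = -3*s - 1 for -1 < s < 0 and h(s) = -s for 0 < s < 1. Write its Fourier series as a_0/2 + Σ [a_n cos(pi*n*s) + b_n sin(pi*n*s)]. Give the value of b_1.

b_1 = ∫_{-1}^{1} h(s) sin(pi*s) ds.
Split the integral at the breakpoints.
Integrating by parts (boundary term plus one more integral), an antiderivative of (-3*s - 1) sin(pi*s) is 3*s*cos(pi*s)/pi - 3*sin(pi*s)/pi**2 + cos(pi*s)/pi; evaluating from -1 to 0: ∫_{-1}^{0} (-3*s - 1) sin(pi*s) ds = (1/pi) - (2/pi) = -1/pi.
Integrating by parts (boundary term plus one more integral), an antiderivative of (-s) sin(pi*s) is s*cos(pi*s)/pi - sin(pi*s)/pi**2; evaluating from 0 to 1: ∫_{0}^{1} (-s) sin(pi*s) ds = (-1/pi) - (0) = -1/pi.
Summing the pieces gives b_1 = -2/pi.

-2/pi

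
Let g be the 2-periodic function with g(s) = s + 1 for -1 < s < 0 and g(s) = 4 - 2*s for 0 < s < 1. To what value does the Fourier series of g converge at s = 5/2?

s = 5/2 differs from s = 1/2 by 1 full period(s), and the series is 2-periodic.
g is continuous at s = 1/2 with value 3, so the series converges to 3 there.

3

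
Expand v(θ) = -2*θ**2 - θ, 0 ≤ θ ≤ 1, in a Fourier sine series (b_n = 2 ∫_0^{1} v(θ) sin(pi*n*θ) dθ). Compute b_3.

b_3 = 2 ∫_0^{1} (-2*θ**2 - θ) sin(3*pi*θ) dθ.
Integrating by parts twice (tabular method), an antiderivative of (-2*θ**2 - θ) sin(3*pi*θ) is 2*θ**2*cos(3*pi*θ)/(3*pi) - 4*θ*sin(3*pi*θ)/(9*pi**2) + θ*cos(3*pi*θ)/(3*pi) - sin(3*pi*θ)/(9*pi**2) - 4*cos(3*pi*θ)/(27*pi**3); evaluating from 0 to 1: ∫_{0}^{1} (-2*θ**2 - θ) sin(3*pi*θ) dθ = ((4/27 - pi**2)/pi**3) - (-4/(27*pi**3)) = (8/27 - pi**2)/pi**3.
Hence b_3 = 2·((8/27 - pi**2)/pi**3) = -2/pi + 16/(27*pi**3).

-2/pi + 16/(27*pi**3)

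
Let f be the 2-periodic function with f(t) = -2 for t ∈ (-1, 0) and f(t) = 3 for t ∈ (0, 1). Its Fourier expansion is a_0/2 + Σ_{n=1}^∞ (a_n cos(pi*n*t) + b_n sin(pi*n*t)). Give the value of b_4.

b_4 = ∫_{-1}^{1} f(t) sin(4*pi*t) dt.
Split the integral at the breakpoints.
Directly, an antiderivative of (-2) sin(4*pi*t) is cos(4*pi*t)/(2*pi); evaluating from -1 to 0: ∫_{-1}^{0} (-2) sin(4*pi*t) dt = (1/(2*pi)) - (1/(2*pi)) = 0.
Directly, an antiderivative of (3) sin(4*pi*t) is -3*cos(4*pi*t)/(4*pi); evaluating from 0 to 1: ∫_{0}^{1} (3) sin(4*pi*t) dt = (-3/(4*pi)) - (-3/(4*pi)) = 0.
Summing the pieces gives b_4 = 0.

0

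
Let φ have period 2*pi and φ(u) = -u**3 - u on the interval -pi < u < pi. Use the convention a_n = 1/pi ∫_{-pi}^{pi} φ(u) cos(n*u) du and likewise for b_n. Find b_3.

-2*pi**2/3 - 2/9

b_3 = 1/pi ∫_{-pi}^{pi} φ(u) sin(3*u) du.
φ is odd and sin(3*u) is odd, so the integrand is even and b_3 = 2/pi ∫_0^{pi} φ(u) sin(3*u) du.
Integrating by parts three times (tabular method), an antiderivative of (-u**3 - u) sin(3*u) is u**3*cos(3*u)/3 - u**2*sin(3*u)/3 + u*cos(3*u)/9 - sin(3*u)/27; evaluating from 0 to pi: ∫_{0}^{pi} (-u**3 - u) sin(3*u) du = (-pi**3/3 - pi/9) - (0) = -pi**3/3 - pi/9.
Hence b_3 = (2/pi)·(-pi**3/3 - pi/9) = -2*pi**2/3 - 2/9.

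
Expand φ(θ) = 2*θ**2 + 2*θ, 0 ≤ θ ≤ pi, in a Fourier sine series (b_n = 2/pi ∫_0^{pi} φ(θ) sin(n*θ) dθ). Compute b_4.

-pi - 1

b_4 = 2/pi ∫_0^{pi} (2*θ**2 + 2*θ) sin(4*θ) dθ.
Integrating by parts twice (tabular method), an antiderivative of (2*θ**2 + 2*θ) sin(4*θ) is -θ**2*cos(4*θ)/2 + θ*sin(4*θ)/4 - θ*cos(4*θ)/2 + sin(4*θ)/8 + cos(4*θ)/16; evaluating from 0 to pi: ∫_{0}^{pi} (2*θ**2 + 2*θ) sin(4*θ) dθ = (-pi**2/2 - pi/2 + 1/16) - (1/16) = -pi*(1 + pi)/2.
Hence b_4 = (2/pi)·(-pi*(1 + pi)/2) = -pi - 1.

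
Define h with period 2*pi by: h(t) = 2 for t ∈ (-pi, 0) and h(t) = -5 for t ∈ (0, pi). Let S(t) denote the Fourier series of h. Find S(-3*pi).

t = -3*pi differs from t = -pi by -1 full period(s), and the series is 2*pi-periodic.
At t = -pi the one-sided limits are h(-pi^-) = -5 and h(-pi^+) = 2.
By Dirichlet's theorem the series converges to their average, [(-5) + (2)]/2 = -3/2.

-3/2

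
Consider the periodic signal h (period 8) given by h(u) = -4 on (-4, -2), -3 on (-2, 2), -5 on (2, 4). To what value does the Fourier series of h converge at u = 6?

u = 6 differs from u = -2 by 1 full period(s), and the series is 8-periodic.
At u = -2 the one-sided limits are h(-2^-) = -4 and h(-2^+) = -3.
By Dirichlet's theorem the series converges to their average, [(-4) + (-3)]/2 = -7/2.

-7/2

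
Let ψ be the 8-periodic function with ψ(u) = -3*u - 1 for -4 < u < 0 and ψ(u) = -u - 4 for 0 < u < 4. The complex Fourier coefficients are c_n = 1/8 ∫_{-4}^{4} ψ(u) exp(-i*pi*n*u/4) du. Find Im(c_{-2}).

Since ψ is real-valued, Im(c_{-2}) = -1/8 ∫_{-4}^{4} ψ(u) sin(-pi*u/2) du = b_{2}/2.
Split the integral at the breakpoints.
Integrating by parts (boundary term plus one more integral), an antiderivative of (-3*u - 1) sin(-pi*u/2) is -6*u*cos(pi*u/2)/pi + 12*sin(pi*u/2)/pi**2 - 2*cos(pi*u/2)/pi; evaluating from -4 to 0: ∫_{-4}^{0} (-3*u - 1) sin(-pi*u/2) du = (-2/pi) - (22/pi) = -24/pi.
Integrating by parts (boundary term plus one more integral), an antiderivative of (-u - 4) sin(-pi*u/2) is -2*u*cos(pi*u/2)/pi + 4*sin(pi*u/2)/pi**2 - 8*cos(pi*u/2)/pi; evaluating from 0 to 4: ∫_{0}^{4} (-u - 4) sin(-pi*u/2) du = (-16/pi) - (-8/pi) = -8/pi.
So ∫_{-4}^{4} ψ(u) sin(-pi*u/2) du = -32/pi.
Hence Im(c_{-2}) = (-1/8)·(-32/pi) = 4/pi.

4/pi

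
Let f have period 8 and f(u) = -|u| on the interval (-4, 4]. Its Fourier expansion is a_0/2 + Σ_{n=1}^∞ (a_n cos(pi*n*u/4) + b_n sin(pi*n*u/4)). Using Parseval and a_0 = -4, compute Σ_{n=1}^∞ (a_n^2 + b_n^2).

8/3

Parseval: a_0^2/2 + Σ_{n≥1} (a_n^2+b_n^2) = 1/4 ∫_{-4}^{4} f(u)^2 du = 32/3.
Subtract a_0^2/2 = 8: Σ (a_n^2+b_n^2) = 8/3.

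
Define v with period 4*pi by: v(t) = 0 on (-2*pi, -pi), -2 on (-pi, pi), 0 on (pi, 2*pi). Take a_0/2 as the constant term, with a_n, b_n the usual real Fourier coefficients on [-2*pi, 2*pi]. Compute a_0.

a_0 = (1/(2*pi)) ∫_{-2*pi}^{2*pi} v(t) dt = (1/(2*pi)) · (-4*pi) = -2.

-2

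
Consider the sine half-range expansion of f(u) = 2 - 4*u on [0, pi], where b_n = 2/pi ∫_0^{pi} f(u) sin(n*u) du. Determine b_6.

b_6 = 2/pi ∫_0^{pi} (2 - 4*u) sin(6*u) du.
Integrating by parts (boundary term plus one more integral), an antiderivative of (2 - 4*u) sin(6*u) is 2*u*cos(6*u)/3 - sin(6*u)/9 - cos(6*u)/3; evaluating from 0 to pi: ∫_{0}^{pi} (2 - 4*u) sin(6*u) du = (-1/3 + 2*pi/3) - (-1/3) = 2*pi/3.
Hence b_6 = (2/pi)·(2*pi/3) = 4/3.

4/3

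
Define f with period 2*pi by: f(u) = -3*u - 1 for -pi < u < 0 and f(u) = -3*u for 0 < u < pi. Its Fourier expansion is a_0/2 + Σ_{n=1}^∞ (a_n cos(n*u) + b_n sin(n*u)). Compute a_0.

a_0 = 1/pi ∫_{-pi}^{pi} f(u) du = 1/pi · (-pi) = -1.

-1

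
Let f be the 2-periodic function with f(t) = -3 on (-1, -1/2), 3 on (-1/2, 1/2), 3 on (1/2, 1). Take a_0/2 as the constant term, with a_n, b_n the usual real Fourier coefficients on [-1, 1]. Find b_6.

-2/pi

b_6 = ∫_{-1}^{1} f(t) sin(6*pi*t) dt.
Split the integral at the breakpoints.
Directly, an antiderivative of (-3) sin(6*pi*t) is cos(6*pi*t)/(2*pi); evaluating from -1 to -1/2: ∫_{-1}^{-1/2} (-3) sin(6*pi*t) dt = (-1/(2*pi)) - (1/(2*pi)) = -1/pi.
Directly, an antiderivative of (3) sin(6*pi*t) is -cos(6*pi*t)/(2*pi); evaluating from -1/2 to 1/2: ∫_{-1/2}^{1/2} (3) sin(6*pi*t) dt = (1/(2*pi)) - (1/(2*pi)) = 0.
Directly, an antiderivative of (3) sin(6*pi*t) is -cos(6*pi*t)/(2*pi); evaluating from 1/2 to 1: ∫_{1/2}^{1} (3) sin(6*pi*t) dt = (-1/(2*pi)) - (1/(2*pi)) = -1/pi.
Summing the pieces gives b_6 = -2/pi.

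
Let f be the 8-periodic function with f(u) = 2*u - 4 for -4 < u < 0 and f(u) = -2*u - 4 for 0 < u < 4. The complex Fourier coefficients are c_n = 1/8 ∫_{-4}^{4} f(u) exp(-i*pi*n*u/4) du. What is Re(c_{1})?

16/pi**2

Since f is real-valued, Re(c_{1}) = 1/8 ∫_{-4}^{4} f(u) cos(pi*u/4) du = a_{1}/2.
f is even and cos(pi*u/4) is even, so the integrand is even: ∫_{-4}^{4} f(u) cos(pi*u/4) du = 2∫_0^{4} f(u) cos(pi*u/4) du.
Integrating by parts (boundary term plus one more integral), an antiderivative of (-2*u - 4) cos(pi*u/4) is -8*u*sin(pi*u/4)/pi - 16*sin(pi*u/4)/pi - 32*cos(pi*u/4)/pi**2; evaluating from 0 to 4: ∫_{0}^{4} (-2*u - 4) cos(pi*u/4) du = (32/pi**2) - (-32/pi**2) = 64/pi**2.
So ∫_{-4}^{4} f(u) cos(pi*u/4) du = 128/pi**2.
Hence Re(c_{1}) = (1/8)·(128/pi**2) = 16/pi**2.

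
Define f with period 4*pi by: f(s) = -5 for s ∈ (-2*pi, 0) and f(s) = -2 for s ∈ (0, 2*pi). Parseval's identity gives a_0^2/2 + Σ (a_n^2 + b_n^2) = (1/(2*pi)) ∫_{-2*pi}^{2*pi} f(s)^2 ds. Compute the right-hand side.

29

(1/(2*pi)) ∫_{-2*pi}^{2*pi} f(s)^2 ds = (1/(2*pi)) · (58*pi) = 29.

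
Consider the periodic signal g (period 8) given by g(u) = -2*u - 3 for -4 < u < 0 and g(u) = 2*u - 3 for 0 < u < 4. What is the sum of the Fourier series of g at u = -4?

u = -4 differs from u = 4 by -1 full period(s), and the series is 8-periodic.
g is continuous at u = 4 with value 5, so the series converges to 5 there.

5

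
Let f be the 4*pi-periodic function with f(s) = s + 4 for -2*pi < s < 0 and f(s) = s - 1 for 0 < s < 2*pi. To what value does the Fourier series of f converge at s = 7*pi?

s = 7*pi differs from s = -pi by 2 full period(s), and the series is 4*pi-periodic.
f is continuous at s = -pi with value 4 - pi, so the series converges to 4 - pi there.

4 - pi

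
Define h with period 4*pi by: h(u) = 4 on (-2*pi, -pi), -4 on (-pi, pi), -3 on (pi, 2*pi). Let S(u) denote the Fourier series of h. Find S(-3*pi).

u = -3*pi differs from u = pi by -1 full period(s), and the series is 4*pi-periodic.
At u = pi the one-sided limits are h(pi^-) = -4 and h(pi^+) = -3.
By Dirichlet's theorem the series converges to their average, [(-4) + (-3)]/2 = -7/2.

-7/2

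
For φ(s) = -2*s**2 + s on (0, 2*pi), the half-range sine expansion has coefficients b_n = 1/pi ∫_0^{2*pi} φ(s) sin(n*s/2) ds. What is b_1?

b_1 = 1/pi ∫_0^{2*pi} (-2*s**2 + s) sin(s/2) ds.
Integrating by parts twice (tabular method), an antiderivative of (-2*s**2 + s) sin(s/2) is 4*s**2*cos(s/2) - 16*s*sin(s/2) - 2*s*cos(s/2) + 4*sin(s/2) - 32*cos(s/2); evaluating from 0 to 2*pi: ∫_{0}^{2*pi} (-2*s**2 + s) sin(s/2) ds = (-16*pi**2 + 4*pi + 32) - (-32) = -16*pi**2 + 4*pi + 64.
Hence b_1 = (1/pi)·(-16*pi**2 + 4*pi + 64) = -16*pi + 4 + 64/pi.

-16*pi + 4 + 64/pi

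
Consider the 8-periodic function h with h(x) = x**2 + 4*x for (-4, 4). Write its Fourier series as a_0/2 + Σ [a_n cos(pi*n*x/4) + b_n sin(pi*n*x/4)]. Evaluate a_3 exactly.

-64/(9*pi**2)

a_3 = 1/4 ∫_{-4}^{4} h(x) cos(3*pi*x/4) dx.
Integrating by parts twice (tabular method), an antiderivative of (x**2 + 4*x) cos(3*pi*x/4) is 4*x**2*sin(3*pi*x/4)/(3*pi) + 16*x*sin(3*pi*x/4)/(3*pi) + 32*x*cos(3*pi*x/4)/(9*pi**2) - 128*sin(3*pi*x/4)/(27*pi**3) + 64*cos(3*pi*x/4)/(9*pi**2); evaluating from -4 to 4: ∫_{-4}^{4} (x**2 + 4*x) cos(3*pi*x/4) dx = (-64/(3*pi**2)) - (64/(9*pi**2)) = -256/(9*pi**2).
Hence a_3 = (1/4)·(-256/(9*pi**2)) = -64/(9*pi**2).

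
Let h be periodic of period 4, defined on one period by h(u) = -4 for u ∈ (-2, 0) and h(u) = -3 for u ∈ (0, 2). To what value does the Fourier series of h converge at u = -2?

-7/2

At u = -2 the one-sided limits are h(-2^-) = -3 and h(-2^+) = -4.
By Dirichlet's theorem the series converges to their average, [(-3) + (-4)]/2 = -7/2.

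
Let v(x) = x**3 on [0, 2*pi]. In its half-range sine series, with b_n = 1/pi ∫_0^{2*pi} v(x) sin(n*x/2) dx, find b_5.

b_5 = 1/pi ∫_0^{2*pi} (x**3) sin(5*x/2) dx.
Integrating by parts three times (tabular method), an antiderivative of (x**3) sin(5*x/2) is -2*x**3*cos(5*x/2)/5 + 12*x**2*sin(5*x/2)/25 + 48*x*cos(5*x/2)/125 - 96*sin(5*x/2)/625; evaluating from 0 to 2*pi: ∫_{0}^{2*pi} (x**3) sin(5*x/2) dx = (16*pi*(-6 + 25*pi**2)/125) - (0) = 16*pi*(-6 + 25*pi**2)/125.
Hence b_5 = (1/pi)·(16*pi*(-6 + 25*pi**2)/125) = -96/125 + 16*pi**2/5.

-96/125 + 16*pi**2/5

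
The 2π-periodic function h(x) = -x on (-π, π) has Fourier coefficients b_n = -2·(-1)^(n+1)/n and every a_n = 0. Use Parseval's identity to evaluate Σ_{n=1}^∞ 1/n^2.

pi**2/6

Parseval: Σ b_n^2 = (1/π) ∫_{-π}^{π} h(x)^2 dx = 2*pi**2/3.
Σ b_n^2 = Σ 4/n^2, so Σ 1/n^2 = (2*pi**2/3)/4 = pi**2/6.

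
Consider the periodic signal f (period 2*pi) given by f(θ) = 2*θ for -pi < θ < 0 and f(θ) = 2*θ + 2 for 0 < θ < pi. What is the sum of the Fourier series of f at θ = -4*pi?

θ = -4*pi differs from θ = 0 by -2 full period(s), and the series is 2*pi-periodic.
At θ = 0 the one-sided limits are f(0^-) = 0 and f(0^+) = 2.
By Dirichlet's theorem the series converges to their average, [(0) + (2)]/2 = 1.

1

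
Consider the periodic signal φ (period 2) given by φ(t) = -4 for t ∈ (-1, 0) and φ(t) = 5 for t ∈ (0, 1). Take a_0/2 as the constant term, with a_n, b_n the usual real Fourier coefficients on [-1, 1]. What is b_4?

b_4 = ∫_{-1}^{1} φ(t) sin(4*pi*t) dt.
Split the integral at the breakpoints.
Directly, an antiderivative of (-4) sin(4*pi*t) is cos(4*pi*t)/pi; evaluating from -1 to 0: ∫_{-1}^{0} (-4) sin(4*pi*t) dt = (1/pi) - (1/pi) = 0.
Directly, an antiderivative of (5) sin(4*pi*t) is -5*cos(4*pi*t)/(4*pi); evaluating from 0 to 1: ∫_{0}^{1} (5) sin(4*pi*t) dt = (-5/(4*pi)) - (-5/(4*pi)) = 0.
Summing the pieces gives b_4 = 0.

0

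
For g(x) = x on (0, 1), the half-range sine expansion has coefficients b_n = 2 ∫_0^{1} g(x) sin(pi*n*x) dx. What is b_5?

2/(5*pi)

b_5 = 2 ∫_0^{1} (x) sin(5*pi*x) dx.
Integrating by parts (boundary term plus one more integral), an antiderivative of (x) sin(5*pi*x) is -x*cos(5*pi*x)/(5*pi) + sin(5*pi*x)/(25*pi**2); evaluating from 0 to 1: ∫_{0}^{1} (x) sin(5*pi*x) dx = (1/(5*pi)) - (0) = 1/(5*pi).
Hence b_5 = 2·(1/(5*pi)) = 2/(5*pi).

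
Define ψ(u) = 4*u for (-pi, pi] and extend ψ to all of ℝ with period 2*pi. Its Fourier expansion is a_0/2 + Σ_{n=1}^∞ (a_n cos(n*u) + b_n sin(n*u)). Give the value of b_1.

8

b_1 = 1/pi ∫_{-pi}^{pi} ψ(u) sin(u) du.
ψ is odd and sin(u) is odd, so the integrand is even and b_1 = 2/pi ∫_0^{pi} ψ(u) sin(u) du.
Integrating by parts (boundary term plus one more integral), an antiderivative of (4*u) sin(u) is -4*u*cos(u) + 4*sin(u); evaluating from 0 to pi: ∫_{0}^{pi} (4*u) sin(u) du = (4*pi) - (0) = 4*pi.
Hence b_1 = (2/pi)·(4*pi) = 8.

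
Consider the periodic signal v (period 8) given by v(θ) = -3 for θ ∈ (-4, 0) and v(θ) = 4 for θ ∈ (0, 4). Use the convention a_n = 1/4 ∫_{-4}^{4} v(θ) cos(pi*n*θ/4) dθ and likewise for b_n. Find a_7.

a_7 = 1/4 ∫_{-4}^{4} v(θ) cos(7*pi*θ/4) dθ.
Split the integral at the breakpoints.
Directly, an antiderivative of (-3) cos(7*pi*θ/4) is -12*sin(7*pi*θ/4)/(7*pi); evaluating from -4 to 0: ∫_{-4}^{0} (-3) cos(7*pi*θ/4) dθ = (0) - (0) = 0.
Directly, an antiderivative of (4) cos(7*pi*θ/4) is 16*sin(7*pi*θ/4)/(7*pi); evaluating from 0 to 4: ∫_{0}^{4} (4) cos(7*pi*θ/4) dθ = (0) - (0) = 0.
Summing the pieces and multiplying by (1/4) gives a_7 = 0.

0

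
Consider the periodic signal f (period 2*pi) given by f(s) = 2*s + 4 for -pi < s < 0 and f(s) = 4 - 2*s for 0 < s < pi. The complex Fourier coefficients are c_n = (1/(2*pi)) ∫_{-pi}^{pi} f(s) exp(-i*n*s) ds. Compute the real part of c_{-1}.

4/pi

Since f is real-valued, Re(c_{-1}) = (1/(2*pi)) ∫_{-pi}^{pi} f(s) cos(-s) ds = a_{1}/2.
f is even and cos(-s) is even, so the integrand is even: ∫_{-pi}^{pi} f(s) cos(-s) ds = 2∫_0^{pi} f(s) cos(-s) ds.
Integrating by parts (boundary term plus one more integral), an antiderivative of (4 - 2*s) cos(-s) is -2*s*sin(s) + 4*sin(s) - 2*cos(s); evaluating from 0 to pi: ∫_{0}^{pi} (4 - 2*s) cos(-s) ds = (2) - (-2) = 4.
So ∫_{-pi}^{pi} f(s) cos(-s) ds = 8.
Hence Re(c_{-1}) = (1/(2*pi))·(8) = 4/pi.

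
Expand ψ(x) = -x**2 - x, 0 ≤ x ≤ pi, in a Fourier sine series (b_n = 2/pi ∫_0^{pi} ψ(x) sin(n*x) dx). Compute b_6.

1/3 + pi/3

b_6 = 2/pi ∫_0^{pi} (-x**2 - x) sin(6*x) dx.
Integrating by parts twice (tabular method), an antiderivative of (-x**2 - x) sin(6*x) is x**2*cos(6*x)/6 - x*sin(6*x)/18 + x*cos(6*x)/6 - sin(6*x)/36 - cos(6*x)/108; evaluating from 0 to pi: ∫_{0}^{pi} (-x**2 - x) sin(6*x) dx = (-1/108 + pi/6 + pi**2/6) - (-1/108) = pi*(1 + pi)/6.
Hence b_6 = (2/pi)·(pi*(1 + pi)/6) = 1/3 + pi/3.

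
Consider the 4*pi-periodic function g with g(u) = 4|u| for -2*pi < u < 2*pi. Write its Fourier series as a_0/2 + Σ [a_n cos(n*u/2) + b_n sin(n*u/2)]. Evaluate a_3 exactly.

-32/(9*pi)

a_3 = (1/(2*pi)) ∫_{-2*pi}^{2*pi} g(u) cos(3*u/2) du.
g is even and cos(3*u/2) is even, so the integrand is even and a_3 = 1/pi ∫_0^{2*pi} g(u) cos(3*u/2) du.
Integrating by parts (boundary term plus one more integral), an antiderivative of (4*u) cos(3*u/2) is 8*u*sin(3*u/2)/3 + 16*cos(3*u/2)/9; evaluating from 0 to 2*pi: ∫_{0}^{2*pi} (4*u) cos(3*u/2) du = (-16/9) - (16/9) = -32/9.
Hence a_3 = (1/pi)·(-32/9) = -32/(9*pi).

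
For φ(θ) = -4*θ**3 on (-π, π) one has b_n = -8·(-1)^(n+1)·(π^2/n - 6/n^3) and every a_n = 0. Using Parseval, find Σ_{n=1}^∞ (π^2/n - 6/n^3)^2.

pi**6/14

Parseval: Σ b_n^2 = (1/π) ∫_{-π}^{π} φ(θ)^2 dθ = 32*pi**6/7.
b_n^2 = 64·(π^2/n - 6/n^3)^2, so the sum equals (32*pi**6/7)/64 = pi**6/14.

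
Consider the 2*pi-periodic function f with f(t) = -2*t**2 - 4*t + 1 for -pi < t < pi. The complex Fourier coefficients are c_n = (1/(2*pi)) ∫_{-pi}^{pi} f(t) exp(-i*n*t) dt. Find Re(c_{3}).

Since f is real-valued, Re(c_{3}) = (1/(2*pi)) ∫_{-pi}^{pi} f(t) cos(3*t) dt = a_{3}/2.
Integrating by parts twice (tabular method), an antiderivative of (-2*t**2 - 4*t + 1) cos(3*t) is -2*t**2*sin(3*t)/3 - 4*t*sin(3*t)/3 - 4*t*cos(3*t)/9 + 13*sin(3*t)/27 - 4*cos(3*t)/9; evaluating from -pi to pi: ∫_{-pi}^{pi} (-2*t**2 - 4*t + 1) cos(3*t) dt = (4/9 + 4*pi/9) - (4/9 - 4*pi/9) = 8*pi/9.
Hence Re(c_{3}) = (1/(2*pi))·(8*pi/9) = 4/9.

4/9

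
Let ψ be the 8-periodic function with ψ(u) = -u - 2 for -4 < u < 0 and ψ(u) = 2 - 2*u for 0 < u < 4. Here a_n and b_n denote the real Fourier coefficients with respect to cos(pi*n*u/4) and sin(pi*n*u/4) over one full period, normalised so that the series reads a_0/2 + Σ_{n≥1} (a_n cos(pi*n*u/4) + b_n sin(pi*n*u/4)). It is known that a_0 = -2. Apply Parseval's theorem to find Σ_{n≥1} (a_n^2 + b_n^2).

26/3

Parseval: a_0^2/2 + Σ_{n≥1} (a_n^2+b_n^2) = 1/4 ∫_{-4}^{4} ψ(u)^2 du = 32/3.
Subtract a_0^2/2 = 2: Σ (a_n^2+b_n^2) = 26/3.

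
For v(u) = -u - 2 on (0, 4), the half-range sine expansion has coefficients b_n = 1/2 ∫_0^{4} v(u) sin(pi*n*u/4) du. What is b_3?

-16/(3*pi)

b_3 = 1/2 ∫_0^{4} (-u - 2) sin(3*pi*u/4) du.
Integrating by parts (boundary term plus one more integral), an antiderivative of (-u - 2) sin(3*pi*u/4) is 4*u*cos(3*pi*u/4)/(3*pi) - 16*sin(3*pi*u/4)/(9*pi**2) + 8*cos(3*pi*u/4)/(3*pi); evaluating from 0 to 4: ∫_{0}^{4} (-u - 2) sin(3*pi*u/4) du = (-8/pi) - (8/(3*pi)) = -32/(3*pi).
Hence b_3 = (1/2)·(-32/(3*pi)) = -16/(3*pi).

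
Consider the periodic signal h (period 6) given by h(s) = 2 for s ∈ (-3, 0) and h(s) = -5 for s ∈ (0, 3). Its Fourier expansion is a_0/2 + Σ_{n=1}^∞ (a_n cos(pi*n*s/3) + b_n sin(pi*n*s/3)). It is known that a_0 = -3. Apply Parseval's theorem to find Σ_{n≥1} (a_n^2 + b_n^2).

Parseval: a_0^2/2 + Σ_{n≥1} (a_n^2+b_n^2) = 1/3 ∫_{-3}^{3} h(s)^2 ds = 29.
Subtract a_0^2/2 = 9/2: Σ (a_n^2+b_n^2) = 49/2.

49/2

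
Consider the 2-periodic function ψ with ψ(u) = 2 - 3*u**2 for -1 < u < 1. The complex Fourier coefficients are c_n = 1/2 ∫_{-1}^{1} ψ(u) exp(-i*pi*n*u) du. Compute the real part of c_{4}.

Since ψ is real-valued, Re(c_{4}) = 1/2 ∫_{-1}^{1} ψ(u) cos(4*pi*u) du = a_{4}/2.
ψ is even and cos(4*pi*u) is even, so the integrand is even: ∫_{-1}^{1} ψ(u) cos(4*pi*u) du = 2∫_0^{1} ψ(u) cos(4*pi*u) du.
Integrating by parts twice (tabular method), an antiderivative of (2 - 3*u**2) cos(4*pi*u) is -3*u**2*sin(4*pi*u)/(4*pi) - 3*u*cos(4*pi*u)/(8*pi**2) + 3*sin(4*pi*u)/(32*pi**3) + sin(4*pi*u)/(2*pi); evaluating from 0 to 1: ∫_{0}^{1} (2 - 3*u**2) cos(4*pi*u) du = (-3/(8*pi**2)) - (0) = -3/(8*pi**2).
So ∫_{-1}^{1} ψ(u) cos(4*pi*u) du = -3/(4*pi**2).
Hence Re(c_{4}) = (1/2)·(-3/(4*pi**2)) = -3/(8*pi**2).

-3/(8*pi**2)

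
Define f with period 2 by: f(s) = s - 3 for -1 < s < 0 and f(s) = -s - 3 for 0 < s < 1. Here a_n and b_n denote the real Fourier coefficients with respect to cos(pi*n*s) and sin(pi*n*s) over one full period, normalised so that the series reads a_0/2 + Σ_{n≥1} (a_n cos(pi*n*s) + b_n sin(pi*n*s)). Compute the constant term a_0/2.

a_0 = ∫_{-1}^{1} f(s) ds = -7.
So the constant term a_0/2 = -7/2.

-7/2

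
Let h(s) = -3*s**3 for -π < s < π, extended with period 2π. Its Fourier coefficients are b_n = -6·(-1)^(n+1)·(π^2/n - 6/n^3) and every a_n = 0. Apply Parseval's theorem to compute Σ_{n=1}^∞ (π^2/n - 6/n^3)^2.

pi**6/14

Parseval: Σ b_n^2 = (1/π) ∫_{-π}^{π} h(s)^2 ds = 18*pi**6/7.
b_n^2 = 36·(π^2/n - 6/n^3)^2, so the sum equals (18*pi**6/7)/36 = pi**6/14.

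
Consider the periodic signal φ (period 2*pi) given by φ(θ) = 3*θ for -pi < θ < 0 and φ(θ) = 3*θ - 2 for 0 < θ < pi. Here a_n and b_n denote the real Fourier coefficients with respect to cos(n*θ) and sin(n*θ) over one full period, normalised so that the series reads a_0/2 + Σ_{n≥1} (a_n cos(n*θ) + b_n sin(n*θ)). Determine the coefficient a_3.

a_3 = 1/pi ∫_{-pi}^{pi} φ(θ) cos(3*θ) dθ.
Split the integral at the breakpoints.
Integrating by parts (boundary term plus one more integral), an antiderivative of (3*θ) cos(3*θ) is θ*sin(3*θ) + cos(3*θ)/3; evaluating from -pi to 0: ∫_{-pi}^{0} (3*θ) cos(3*θ) dθ = (1/3) - (-1/3) = 2/3.
Integrating by parts (boundary term plus one more integral), an antiderivative of (3*θ - 2) cos(3*θ) is θ*sin(3*θ) - 2*sin(3*θ)/3 + cos(3*θ)/3; evaluating from 0 to pi: ∫_{0}^{pi} (3*θ - 2) cos(3*θ) dθ = (-1/3) - (1/3) = -2/3.
Summing the pieces and multiplying by (1/pi) gives a_3 = 0.

0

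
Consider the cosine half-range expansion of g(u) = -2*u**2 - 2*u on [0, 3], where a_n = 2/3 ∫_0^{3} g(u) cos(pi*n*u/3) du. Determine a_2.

-18/pi**2

a_2 = 2/3 ∫_0^{3} (-2*u**2 - 2*u) cos(2*pi*u/3) du.
Integrating by parts twice (tabular method), an antiderivative of (-2*u**2 - 2*u) cos(2*pi*u/3) is -3*u**2*sin(2*pi*u/3)/pi - 3*u*sin(2*pi*u/3)/pi - 9*u*cos(2*pi*u/3)/pi**2 + 27*sin(2*pi*u/3)/(2*pi**3) - 9*cos(2*pi*u/3)/(2*pi**2); evaluating from 0 to 3: ∫_{0}^{3} (-2*u**2 - 2*u) cos(2*pi*u/3) du = (-63/(2*pi**2)) - (-9/(2*pi**2)) = -27/pi**2.
Hence a_2 = (2/3)·(-27/pi**2) = -18/pi**2.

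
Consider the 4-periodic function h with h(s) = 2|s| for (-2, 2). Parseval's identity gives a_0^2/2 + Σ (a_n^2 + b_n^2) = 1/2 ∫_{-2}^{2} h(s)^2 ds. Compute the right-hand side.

1/2 ∫_{-2}^{2} h(s)^2 ds = 1/2 · (64/3) = 32/3.

32/3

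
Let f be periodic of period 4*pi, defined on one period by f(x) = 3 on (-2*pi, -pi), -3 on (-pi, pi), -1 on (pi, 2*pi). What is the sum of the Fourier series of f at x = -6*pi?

1

x = -6*pi differs from x = -2*pi by -1 full period(s), and the series is 4*pi-periodic.
At x = -2*pi the one-sided limits are f(-2*pi^-) = -1 and f(-2*pi^+) = 3.
By Dirichlet's theorem the series converges to their average, [(-1) + (3)]/2 = 1.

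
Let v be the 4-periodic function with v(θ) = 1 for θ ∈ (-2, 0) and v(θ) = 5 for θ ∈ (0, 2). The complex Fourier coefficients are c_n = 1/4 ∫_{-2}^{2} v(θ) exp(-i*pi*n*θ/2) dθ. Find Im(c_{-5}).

Since v is real-valued, Im(c_{-5}) = -1/4 ∫_{-2}^{2} v(θ) sin(-5*pi*θ/2) dθ = b_{5}/2.
Split the integral at the breakpoints.
Directly, an antiderivative of (1) sin(-5*pi*θ/2) is 2*cos(5*pi*θ/2)/(5*pi); evaluating from -2 to 0: ∫_{-2}^{0} (1) sin(-5*pi*θ/2) dθ = (2/(5*pi)) - (-2/(5*pi)) = 4/(5*pi).
Directly, an antiderivative of (5) sin(-5*pi*θ/2) is 2*cos(5*pi*θ/2)/pi; evaluating from 0 to 2: ∫_{0}^{2} (5) sin(-5*pi*θ/2) dθ = (-2/pi) - (2/pi) = -4/pi.
So ∫_{-2}^{2} v(θ) sin(-5*pi*θ/2) dθ = -16/(5*pi).
Hence Im(c_{-5}) = (-1/4)·(-16/(5*pi)) = 4/(5*pi).

4/(5*pi)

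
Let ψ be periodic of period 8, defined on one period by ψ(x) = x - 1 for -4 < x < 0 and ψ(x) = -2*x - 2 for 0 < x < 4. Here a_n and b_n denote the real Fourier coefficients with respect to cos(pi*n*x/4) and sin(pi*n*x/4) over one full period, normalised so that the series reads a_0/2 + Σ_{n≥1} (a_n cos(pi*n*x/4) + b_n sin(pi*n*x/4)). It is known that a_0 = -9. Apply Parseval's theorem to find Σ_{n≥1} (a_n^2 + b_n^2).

67/6

Parseval: a_0^2/2 + Σ_{n≥1} (a_n^2+b_n^2) = 1/4 ∫_{-4}^{4} ψ(x)^2 dx = 155/3.
Subtract a_0^2/2 = 81/2: Σ (a_n^2+b_n^2) = 67/6.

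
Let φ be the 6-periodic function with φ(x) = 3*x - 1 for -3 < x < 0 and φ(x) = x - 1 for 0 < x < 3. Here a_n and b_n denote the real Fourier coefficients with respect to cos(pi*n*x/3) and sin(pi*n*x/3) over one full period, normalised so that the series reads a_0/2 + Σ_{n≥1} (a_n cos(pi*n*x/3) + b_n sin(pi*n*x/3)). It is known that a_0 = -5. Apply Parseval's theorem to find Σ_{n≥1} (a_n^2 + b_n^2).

Parseval: a_0^2/2 + Σ_{n≥1} (a_n^2+b_n^2) = 1/3 ∫_{-3}^{3} φ(x)^2 dx = 38.
Subtract a_0^2/2 = 25/2: Σ (a_n^2+b_n^2) = 51/2.

51/2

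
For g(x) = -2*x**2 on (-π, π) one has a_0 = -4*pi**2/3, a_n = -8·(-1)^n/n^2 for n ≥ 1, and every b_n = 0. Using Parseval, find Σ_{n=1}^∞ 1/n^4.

pi**4/90

Parseval: a_0^2/2 + Σ a_n^2 = (1/π) ∫_{-π}^{π} g(x)^2 dx = 8*pi**4/5.
Subtract a_0^2/2 = 8*pi**4/9: Σ a_n^2 = 32*pi**4/45.
Since a_n^2 = 64/n^4, Σ 1/n^4 = pi**4/90.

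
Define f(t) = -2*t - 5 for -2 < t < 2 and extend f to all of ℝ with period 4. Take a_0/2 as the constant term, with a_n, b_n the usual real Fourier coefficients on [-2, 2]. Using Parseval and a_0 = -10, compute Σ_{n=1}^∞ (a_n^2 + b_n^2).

32/3

Parseval: a_0^2/2 + Σ_{n≥1} (a_n^2+b_n^2) = 1/2 ∫_{-2}^{2} f(t)^2 dt = 182/3.
Subtract a_0^2/2 = 50: Σ (a_n^2+b_n^2) = 32/3.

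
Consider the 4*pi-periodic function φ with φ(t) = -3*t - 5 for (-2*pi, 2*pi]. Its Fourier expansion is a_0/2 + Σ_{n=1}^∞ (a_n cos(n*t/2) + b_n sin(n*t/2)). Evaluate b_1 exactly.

-12

b_1 = (1/(2*pi)) ∫_{-2*pi}^{2*pi} φ(t) sin(t/2) dt.
Integrating by parts (boundary term plus one more integral), an antiderivative of (-3*t - 5) sin(t/2) is 6*t*cos(t/2) - 12*sin(t/2) + 10*cos(t/2); evaluating from -2*pi to 2*pi: ∫_{-2*pi}^{2*pi} (-3*t - 5) sin(t/2) dt = (-12*pi - 10) - (-10 + 12*pi) = -24*pi.
Hence b_1 = (1/(2*pi))·(-24*pi) = -12.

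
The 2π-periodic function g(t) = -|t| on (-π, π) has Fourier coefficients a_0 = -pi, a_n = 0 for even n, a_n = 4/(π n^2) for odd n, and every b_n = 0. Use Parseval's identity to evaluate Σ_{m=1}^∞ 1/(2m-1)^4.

Parseval: a_0^2/2 + Σ a_n^2 = (1/π) ∫_{-π}^{π} g(t)^2 dt = 2*pi**2/3.
Subtract a_0^2/2 = pi**2/2: Σ a_n^2 = pi**2/6.
Only odd n contribute, with a_n^2 = 16/(π^2 n^4), so Σ_{m≥1} 1/(2m-1)^4 = π^2·(pi**2/6)/16 = pi**4/96.

pi**4/96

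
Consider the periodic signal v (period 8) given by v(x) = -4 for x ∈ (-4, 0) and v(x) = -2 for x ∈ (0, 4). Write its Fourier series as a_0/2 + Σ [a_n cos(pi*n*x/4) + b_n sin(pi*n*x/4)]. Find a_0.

-6

a_0 = 1/4 ∫_{-4}^{4} v(x) dx = 1/4 · (-24) = -6.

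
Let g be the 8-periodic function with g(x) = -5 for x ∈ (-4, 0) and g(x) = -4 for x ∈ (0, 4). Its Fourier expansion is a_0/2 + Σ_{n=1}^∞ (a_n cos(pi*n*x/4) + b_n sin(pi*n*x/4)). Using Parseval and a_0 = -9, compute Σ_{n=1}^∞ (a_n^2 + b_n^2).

Parseval: a_0^2/2 + Σ_{n≥1} (a_n^2+b_n^2) = 1/4 ∫_{-4}^{4} g(x)^2 dx = 41.
Subtract a_0^2/2 = 81/2: Σ (a_n^2+b_n^2) = 1/2.

1/2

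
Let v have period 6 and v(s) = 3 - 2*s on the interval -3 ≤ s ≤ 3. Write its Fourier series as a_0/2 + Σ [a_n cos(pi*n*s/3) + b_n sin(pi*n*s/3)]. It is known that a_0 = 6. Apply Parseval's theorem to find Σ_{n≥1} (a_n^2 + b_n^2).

24

Parseval: a_0^2/2 + Σ_{n≥1} (a_n^2+b_n^2) = 1/3 ∫_{-3}^{3} v(s)^2 ds = 42.
Subtract a_0^2/2 = 18: Σ (a_n^2+b_n^2) = 24.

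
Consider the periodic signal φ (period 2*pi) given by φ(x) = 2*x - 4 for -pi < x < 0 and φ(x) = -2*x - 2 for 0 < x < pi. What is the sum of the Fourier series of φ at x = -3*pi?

-2*pi - 3

x = -3*pi differs from x = -pi by -1 full period(s), and the series is 2*pi-periodic.
At x = -pi the one-sided limits are φ(-pi^-) = -2*pi - 2 and φ(-pi^+) = -2*pi - 4.
By Dirichlet's theorem the series converges to their average, [(-2*pi - 2) + (-2*pi - 4)]/2 = -2*pi - 3.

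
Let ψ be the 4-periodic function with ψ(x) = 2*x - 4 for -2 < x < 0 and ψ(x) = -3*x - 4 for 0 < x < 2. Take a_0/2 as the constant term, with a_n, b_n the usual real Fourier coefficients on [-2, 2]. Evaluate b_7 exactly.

b_7 = 1/2 ∫_{-2}^{2} ψ(x) sin(7*pi*x/2) dx.
Split the integral at the breakpoints.
Integrating by parts (boundary term plus one more integral), an antiderivative of (2*x - 4) sin(7*pi*x/2) is -4*x*cos(7*pi*x/2)/(7*pi) + 8*sin(7*pi*x/2)/(49*pi**2) + 8*cos(7*pi*x/2)/(7*pi); evaluating from -2 to 0: ∫_{-2}^{0} (2*x - 4) sin(7*pi*x/2) dx = (8/(7*pi)) - (-16/(7*pi)) = 24/(7*pi).
Integrating by parts (boundary term plus one more integral), an antiderivative of (-3*x - 4) sin(7*pi*x/2) is 6*x*cos(7*pi*x/2)/(7*pi) - 12*sin(7*pi*x/2)/(49*pi**2) + 8*cos(7*pi*x/2)/(7*pi); evaluating from 0 to 2: ∫_{0}^{2} (-3*x - 4) sin(7*pi*x/2) dx = (-20/(7*pi)) - (8/(7*pi)) = -4/pi.
Summing the pieces and multiplying by (1/2) gives b_7 = -2/(7*pi).

-2/(7*pi)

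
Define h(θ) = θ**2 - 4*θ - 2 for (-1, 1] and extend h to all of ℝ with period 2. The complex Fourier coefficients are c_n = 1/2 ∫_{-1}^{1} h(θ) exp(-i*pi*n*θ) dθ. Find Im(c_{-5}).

-4/(5*pi)

Since h is real-valued, Im(c_{-5}) = -1/2 ∫_{-1}^{1} h(θ) sin(-5*pi*θ) dθ = b_{5}/2.
Integrating by parts twice (tabular method), an antiderivative of (θ**2 - 4*θ - 2) sin(-5*pi*θ) is θ**2*cos(5*pi*θ)/(5*pi) - 2*θ*sin(5*pi*θ)/(25*pi**2) - 4*θ*cos(5*pi*θ)/(5*pi) + 4*sin(5*pi*θ)/(25*pi**2) - 2*cos(5*pi*θ)/(5*pi) - 2*cos(5*pi*θ)/(125*pi**3); evaluating from -1 to 1: ∫_{-1}^{1} (θ**2 - 4*θ - 2) sin(-5*pi*θ) dθ = ((2/125 + pi**2)/pi**3) - ((2 - 75*pi**2)/(125*pi**3)) = 8/(5*pi).
Hence Im(c_{-5}) = (-1/2)·(8/(5*pi)) = -4/(5*pi).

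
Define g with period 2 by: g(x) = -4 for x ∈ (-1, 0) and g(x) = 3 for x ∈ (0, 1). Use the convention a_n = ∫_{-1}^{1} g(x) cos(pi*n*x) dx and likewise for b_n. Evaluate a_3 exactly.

0

a_3 = ∫_{-1}^{1} g(x) cos(3*pi*x) dx.
Split the integral at the breakpoints.
Directly, an antiderivative of (-4) cos(3*pi*x) is -4*sin(3*pi*x)/(3*pi); evaluating from -1 to 0: ∫_{-1}^{0} (-4) cos(3*pi*x) dx = (0) - (0) = 0.
Directly, an antiderivative of (3) cos(3*pi*x) is sin(3*pi*x)/pi; evaluating from 0 to 1: ∫_{0}^{1} (3) cos(3*pi*x) dx = (0) - (0) = 0.
Summing the pieces gives a_3 = 0.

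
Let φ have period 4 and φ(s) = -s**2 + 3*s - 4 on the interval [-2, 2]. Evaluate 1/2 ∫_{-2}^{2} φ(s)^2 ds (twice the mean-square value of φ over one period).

1/2 ∫_{-2}^{2} φ(s)^2 ds = 1/2 · (2512/15) = 1256/15.

1256/15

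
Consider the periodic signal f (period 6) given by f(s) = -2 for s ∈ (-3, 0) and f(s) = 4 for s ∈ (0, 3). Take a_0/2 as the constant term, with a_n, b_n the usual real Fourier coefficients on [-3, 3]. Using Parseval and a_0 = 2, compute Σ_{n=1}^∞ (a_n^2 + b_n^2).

18

Parseval: a_0^2/2 + Σ_{n≥1} (a_n^2+b_n^2) = 1/3 ∫_{-3}^{3} f(s)^2 ds = 20.
Subtract a_0^2/2 = 2: Σ (a_n^2+b_n^2) = 18.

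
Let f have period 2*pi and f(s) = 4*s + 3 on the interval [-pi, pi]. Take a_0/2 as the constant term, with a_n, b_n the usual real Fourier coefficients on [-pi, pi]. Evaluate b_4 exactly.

-2

b_4 = 1/pi ∫_{-pi}^{pi} f(s) sin(4*s) ds.
Integrating by parts (boundary term plus one more integral), an antiderivative of (4*s + 3) sin(4*s) is -s*cos(4*s) + sin(4*s)/4 - 3*cos(4*s)/4; evaluating from -pi to pi: ∫_{-pi}^{pi} (4*s + 3) sin(4*s) ds = (-pi - 3/4) - (-3/4 + pi) = -2*pi.
Hence b_4 = (1/pi)·(-2*pi) = -2.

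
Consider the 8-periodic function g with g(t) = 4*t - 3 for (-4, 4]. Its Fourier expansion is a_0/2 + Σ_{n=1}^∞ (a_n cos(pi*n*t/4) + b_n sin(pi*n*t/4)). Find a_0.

-6

a_0 = 1/4 ∫_{-4}^{4} g(t) dt = 1/4 · (-24) = -6.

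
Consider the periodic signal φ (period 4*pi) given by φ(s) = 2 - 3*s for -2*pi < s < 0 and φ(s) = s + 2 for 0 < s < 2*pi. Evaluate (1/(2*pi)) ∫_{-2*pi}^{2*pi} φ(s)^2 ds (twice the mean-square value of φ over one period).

(1/(2*pi)) ∫_{-2*pi}^{2*pi} φ(s)^2 ds = (1/(2*pi)) · (16*pi*(3 + 6*pi + 5*pi**2)/3) = 8 + 16*pi + 40*pi**2/3.

8 + 16*pi + 40*pi**2/3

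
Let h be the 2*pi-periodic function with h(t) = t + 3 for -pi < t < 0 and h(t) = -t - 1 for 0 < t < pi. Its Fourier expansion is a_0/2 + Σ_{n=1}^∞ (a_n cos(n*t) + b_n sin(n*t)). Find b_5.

-8/(5*pi)

b_5 = 1/pi ∫_{-pi}^{pi} h(t) sin(5*t) dt.
Split the integral at the breakpoints.
Integrating by parts (boundary term plus one more integral), an antiderivative of (t + 3) sin(5*t) is -t*cos(5*t)/5 + sin(5*t)/25 - 3*cos(5*t)/5; evaluating from -pi to 0: ∫_{-pi}^{0} (t + 3) sin(5*t) dt = (-3/5) - (3/5 - pi/5) = -6/5 + pi/5.
Integrating by parts (boundary term plus one more integral), an antiderivative of (-t - 1) sin(5*t) is t*cos(5*t)/5 - sin(5*t)/25 + cos(5*t)/5; evaluating from 0 to pi: ∫_{0}^{pi} (-t - 1) sin(5*t) dt = (-pi/5 - 1/5) - (1/5) = -pi/5 - 2/5.
Summing the pieces and multiplying by (1/pi) gives b_5 = -8/(5*pi).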